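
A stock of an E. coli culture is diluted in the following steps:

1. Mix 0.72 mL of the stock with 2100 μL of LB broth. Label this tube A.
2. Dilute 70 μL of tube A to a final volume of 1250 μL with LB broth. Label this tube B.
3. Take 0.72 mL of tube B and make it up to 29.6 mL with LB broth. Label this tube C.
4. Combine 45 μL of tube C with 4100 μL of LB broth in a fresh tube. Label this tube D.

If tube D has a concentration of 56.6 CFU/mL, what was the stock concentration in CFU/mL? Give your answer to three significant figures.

Step 1: 0.72 mL + 2100 μL = 2.82 mL total → factor 2.82/0.72 = 3.9167
Step 2: 70 μL brought to 1250 μL → factor 1250/70 = 17.857
Step 3: 0.72 mL brought to 29.6 mL → factor 29.6/0.72 = 41.111
Step 4: 45 μL + 4100 μL = 4145 μL total → factor 4145/45 = 92.111
Overall dilution factor = 3.9167 × 17.857 × 41.111 × 92.111 = 2.6485 × 10^5
Stock = 56.6 CFU/mL × 2.6485 × 10^5 = 1.50 × 10^7 CFU/mL

1.50 × 10^7 CFU/mL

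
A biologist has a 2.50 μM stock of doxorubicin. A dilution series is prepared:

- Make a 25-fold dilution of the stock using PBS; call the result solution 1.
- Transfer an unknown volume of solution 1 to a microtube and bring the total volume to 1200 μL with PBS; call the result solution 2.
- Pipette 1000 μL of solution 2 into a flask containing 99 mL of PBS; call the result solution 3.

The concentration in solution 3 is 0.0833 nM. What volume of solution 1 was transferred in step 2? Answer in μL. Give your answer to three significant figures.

Step 1: 25-fold → factor 25
Step 2: v brought to 1200 μL → factor = 1200 μL/v
Step 3: 1000 μL + 99 mL = 1 × 10^5 μL total → factor 1 × 10^5/1000 = 100
Product of known-step factors = 2500
Overall factor = 2.50 μM / (0.0833 nM) = 30012
Step-2 factor = 30012 / 2500 = 12.005
v = 1200 μL / 12.005 = 100 μL

100 μL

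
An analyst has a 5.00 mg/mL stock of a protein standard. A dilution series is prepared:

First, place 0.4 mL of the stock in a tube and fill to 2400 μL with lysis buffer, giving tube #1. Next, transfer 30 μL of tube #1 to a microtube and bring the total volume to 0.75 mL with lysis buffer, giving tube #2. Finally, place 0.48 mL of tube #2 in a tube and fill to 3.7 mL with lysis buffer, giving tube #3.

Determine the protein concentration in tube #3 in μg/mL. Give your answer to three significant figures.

4.32 μg/mL

Step 1: 0.4 mL brought to 2400 μL → factor 2.4/0.4 = 6
Step 2: 30 μL brought to 0.75 mL → factor 750/30 = 25
Step 3: 0.48 mL brought to 3.7 mL → factor 3.7/0.48 = 7.7083
Overall dilution factor = 6 × 25 × 7.7083 = 1156.2
Final = 5.00 mg/mL / 1156.2 = 0.004324 mg/mL = 4.32 μg/mL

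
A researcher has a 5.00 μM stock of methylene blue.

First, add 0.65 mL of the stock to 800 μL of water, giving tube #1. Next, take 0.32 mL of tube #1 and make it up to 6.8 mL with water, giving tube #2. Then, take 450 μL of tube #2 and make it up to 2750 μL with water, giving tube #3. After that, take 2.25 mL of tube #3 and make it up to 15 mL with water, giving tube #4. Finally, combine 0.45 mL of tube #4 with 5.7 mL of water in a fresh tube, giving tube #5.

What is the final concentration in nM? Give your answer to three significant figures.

Step 1: 0.65 mL + 800 μL = 1.45 mL total → factor 1.45/0.65 = 2.2308
Step 2: 0.32 mL brought to 6.8 mL → factor 6.8/0.32 = 21.25
Step 3: 450 μL brought to 2750 μL → factor 2750/450 = 6.1111
Step 4: 2.25 mL brought to 15 mL → factor 15/2.25 = 6.6667
Step 5: 0.45 mL + 5.7 mL = 6.15 mL total → factor 6.15/0.45 = 13.667
Overall dilution factor = 2.2308 × 21.25 × 6.1111 × 6.6667 × 13.667 = 26394
Final = 5.00 μM / 26394 = 0.0001894 μM = 0.189 nM

0.189 nM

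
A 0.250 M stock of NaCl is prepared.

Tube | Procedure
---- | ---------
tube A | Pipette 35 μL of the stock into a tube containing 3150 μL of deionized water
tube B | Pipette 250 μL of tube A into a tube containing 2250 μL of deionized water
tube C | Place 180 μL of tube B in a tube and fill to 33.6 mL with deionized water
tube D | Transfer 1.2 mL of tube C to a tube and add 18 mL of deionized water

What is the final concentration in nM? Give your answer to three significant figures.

92.0 nM

Step 1: 35 μL + 3150 μL = 3185 μL total → factor 3185/35 = 91
Step 2: 250 μL + 2250 μL = 2500 μL total → factor 2500/250 = 10
Step 3: 180 μL brought to 33.6 mL → factor 33600/180 = 186.67
Step 4: 1.2 mL + 18 mL = 19.2 mL total → factor 19.2/1.2 = 16
Overall dilution factor = 91 × 10 × 186.67 × 16 = 2.7179 × 10^6
Final = 0.250 M / 2.7179 × 10^6 = 9.198 × 10^-8 M = 92.0 nM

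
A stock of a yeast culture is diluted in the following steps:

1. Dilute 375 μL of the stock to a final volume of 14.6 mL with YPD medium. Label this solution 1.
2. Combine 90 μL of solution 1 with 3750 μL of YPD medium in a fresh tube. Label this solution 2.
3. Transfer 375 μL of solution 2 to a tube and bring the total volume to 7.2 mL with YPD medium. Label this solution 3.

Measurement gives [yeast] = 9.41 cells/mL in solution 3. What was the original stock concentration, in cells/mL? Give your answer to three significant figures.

3.00 × 10^5 cells/mL

Step 1: 375 μL brought to 14.6 mL → factor 14600/375 = 38.933
Step 2: 90 μL + 3750 μL = 3840 μL total → factor 3840/90 = 42.667
Step 3: 375 μL brought to 7.2 mL → factor 7200/375 = 19.2
Overall dilution factor = 38.933 × 42.667 × 19.2 = 31894
Stock = 9.41 cells/mL × 31894 = 3.00 × 10^5 cells/mL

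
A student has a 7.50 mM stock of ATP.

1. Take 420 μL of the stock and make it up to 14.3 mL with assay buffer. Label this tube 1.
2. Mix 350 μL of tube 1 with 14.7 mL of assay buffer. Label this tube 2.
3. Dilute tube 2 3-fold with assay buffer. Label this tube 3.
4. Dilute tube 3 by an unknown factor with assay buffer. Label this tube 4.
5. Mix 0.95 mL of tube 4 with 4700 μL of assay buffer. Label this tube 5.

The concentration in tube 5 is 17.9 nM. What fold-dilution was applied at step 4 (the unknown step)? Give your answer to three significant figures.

16.0-fold

Step 1: 420 μL brought to 14.3 mL → factor 14300/420 = 34.048
Step 2: 350 μL + 14.7 mL = 15050 μL total → factor 15050/350 = 43
Step 3: 3-fold → factor 3
Step 4: unknown factor x
Step 5: 0.95 mL + 4700 μL = 5.65 mL total → factor 5.65/0.95 = 5.9474
Product of known-step factors = 26122
Overall factor = 7.50 mM / (17.9 nM) = 4.1899 × 10^5
x = 4.1899 × 10^5 / 26122 = 16.0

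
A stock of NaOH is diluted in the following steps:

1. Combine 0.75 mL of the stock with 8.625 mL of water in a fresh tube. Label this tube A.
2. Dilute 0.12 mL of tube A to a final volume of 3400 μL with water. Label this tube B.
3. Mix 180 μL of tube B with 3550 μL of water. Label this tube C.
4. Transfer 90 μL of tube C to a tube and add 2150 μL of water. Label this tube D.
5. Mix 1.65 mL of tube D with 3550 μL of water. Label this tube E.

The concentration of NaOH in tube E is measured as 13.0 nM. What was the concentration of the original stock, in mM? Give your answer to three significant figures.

Step 1: 0.75 mL + 8.625 mL = 9.375 mL total → factor 9.375/0.75 = 12.5
Step 2: 0.12 mL brought to 3400 μL → factor 3.4/0.12 = 28.333
Step 3: 180 μL + 3550 μL = 3730 μL total → factor 3730/180 = 20.722
Step 4: 90 μL + 2150 μL = 2240 μL total → factor 2240/90 = 24.889
Step 5: 1.65 mL + 3550 μL = 5.2 mL total → factor 5.2/1.65 = 3.1515
Overall dilution factor = 12.5 × 28.333 × 20.722 × 24.889 × 3.1515 = 5.7566 × 10^5
Stock = 13.0 nM × 5.7566 × 10^5 = 7.484 × 10^6 nM = 7.48 mM

7.48 mM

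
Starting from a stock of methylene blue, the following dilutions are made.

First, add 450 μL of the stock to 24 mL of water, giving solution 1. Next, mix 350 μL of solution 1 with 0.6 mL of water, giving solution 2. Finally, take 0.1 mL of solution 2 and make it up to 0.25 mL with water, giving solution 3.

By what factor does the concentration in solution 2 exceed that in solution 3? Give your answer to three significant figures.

2.50

Step 1: 450 μL + 24 mL = 24450 μL total → factor 24450/450 = 54.333
Step 2: 350 μL + 0.6 mL = 950 μL total → factor 950/350 = 2.7143
Step 3: 0.1 mL brought to 0.25 mL → factor 0.25/0.1 = 2.5
Dilution factor to solution 2 = 147.48; to solution 3 = 368.69
[solution 2]/[solution 3] = (factor to solution 3)/(factor to solution 2) = 368.69/147.48 = 2.50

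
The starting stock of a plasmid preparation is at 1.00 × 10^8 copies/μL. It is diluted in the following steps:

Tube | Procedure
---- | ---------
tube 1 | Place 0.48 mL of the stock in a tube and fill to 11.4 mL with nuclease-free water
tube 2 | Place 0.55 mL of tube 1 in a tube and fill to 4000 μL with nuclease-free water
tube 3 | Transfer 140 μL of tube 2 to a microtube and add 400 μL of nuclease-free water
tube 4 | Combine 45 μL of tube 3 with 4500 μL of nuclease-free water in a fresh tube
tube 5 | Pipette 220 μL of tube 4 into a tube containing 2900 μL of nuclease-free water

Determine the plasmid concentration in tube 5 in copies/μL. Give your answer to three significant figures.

Step 1: 0.48 mL brought to 11.4 mL → factor 11.4/0.48 = 23.75
Step 2: 0.55 mL brought to 4000 μL → factor 4/0.55 = 7.2727
Step 3: 140 μL + 400 μL = 540 μL total → factor 540/140 = 3.8571
Step 4: 45 μL + 4500 μL = 4545 μL total → factor 4545/45 = 101
Step 5: 220 μL + 2900 μL = 3120 μL total → factor 3120/220 = 14.182
Overall dilution factor = 23.75 × 7.2727 × 3.8571 × 101 × 14.182 = 9.5429 × 10^5
Final = 1.00 × 10^8 copies/μL / 9.5429 × 10^5 = 105 copies/μL

105 copies/μL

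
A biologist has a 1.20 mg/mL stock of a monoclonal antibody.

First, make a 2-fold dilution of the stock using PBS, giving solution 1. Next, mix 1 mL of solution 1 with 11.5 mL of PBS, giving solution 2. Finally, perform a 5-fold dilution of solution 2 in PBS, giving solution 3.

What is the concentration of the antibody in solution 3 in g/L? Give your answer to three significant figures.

0.00960 g/L

Step 1: 2-fold → factor 2
Step 2: 1 mL + 11.5 mL = 12.5 mL total → factor 12.5/1 = 12.5
Step 3: 5-fold → factor 5
Overall dilution factor = 2 × 12.5 × 5 = 125
Final = 1.20 mg/mL / 125 = 0.009600 mg/mL = 0.00960 g/L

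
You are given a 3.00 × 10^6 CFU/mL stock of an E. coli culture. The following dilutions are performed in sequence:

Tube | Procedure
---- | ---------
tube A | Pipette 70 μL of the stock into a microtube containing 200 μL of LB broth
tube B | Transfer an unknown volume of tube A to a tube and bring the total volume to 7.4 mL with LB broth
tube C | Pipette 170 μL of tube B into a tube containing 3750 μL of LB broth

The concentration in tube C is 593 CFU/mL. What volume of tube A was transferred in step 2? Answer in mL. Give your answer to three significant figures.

Step 1: 70 μL + 200 μL = 270 μL total → factor 270/70 = 3.8571
Step 2: v brought to 7.4 mL → factor = 7.4 mL/v
Step 3: 170 μL + 3750 μL = 3920 μL total → factor 3920/170 = 23.059
Product of known-step factors = 88.941
Overall factor = 3.00 × 10^6 CFU/mL / (593 CFU/mL) = 5059
Step-2 factor = 5059 / 88.941 = 56.881
v = 7.4 mL / 56.881 = 0.130 mL

0.130 mL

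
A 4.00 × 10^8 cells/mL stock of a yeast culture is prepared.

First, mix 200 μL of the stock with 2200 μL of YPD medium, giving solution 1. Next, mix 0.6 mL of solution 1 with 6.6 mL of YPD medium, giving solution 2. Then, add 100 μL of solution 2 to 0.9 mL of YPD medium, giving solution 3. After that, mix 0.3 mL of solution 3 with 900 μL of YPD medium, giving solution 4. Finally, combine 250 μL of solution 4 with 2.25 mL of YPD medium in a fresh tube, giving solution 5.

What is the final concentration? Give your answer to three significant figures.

Step 1: 200 μL + 2200 μL = 2400 μL total → factor 2400/200 = 12
Step 2: 0.6 mL + 6.6 mL = 7.2 mL total → factor 7.2/0.6 = 12
Step 3: 100 μL + 0.9 mL = 1000 μL total → factor 1000/100 = 10
Step 4: 0.3 mL + 900 μL = 1.2 mL total → factor 1.2/0.3 = 4
Step 5: 250 μL + 2.25 mL = 2500 μL total → factor 2500/250 = 10
Overall dilution factor = 12 × 12 × 10 × 4 × 10 = 57600
Final = 4.00 × 10^8 cells/mL / 57600 = 6.94 × 10^3 cells/mL

6.94 × 10^3 cells/mL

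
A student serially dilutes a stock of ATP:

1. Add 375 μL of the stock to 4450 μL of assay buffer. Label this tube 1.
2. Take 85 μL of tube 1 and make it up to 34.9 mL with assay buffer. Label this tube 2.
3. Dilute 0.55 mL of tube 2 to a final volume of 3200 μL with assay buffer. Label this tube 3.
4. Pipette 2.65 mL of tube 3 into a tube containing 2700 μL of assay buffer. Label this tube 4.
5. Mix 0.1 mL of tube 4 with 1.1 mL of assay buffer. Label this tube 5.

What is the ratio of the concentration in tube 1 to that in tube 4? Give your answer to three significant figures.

Step 1: 375 μL + 4450 μL = 4825 μL total → factor 4825/375 = 12.867
Step 2: 85 μL brought to 34.9 mL → factor 34900/85 = 410.59
Step 3: 0.55 mL brought to 3200 μL → factor 3.2/0.55 = 5.8182
Step 4: 2.65 mL + 2700 μL = 5.35 mL total → factor 5.35/2.65 = 2.0189
Dilution factor to tube 1 = 12.867; to tube 4 = 62054
[tube 1]/[tube 4] = (factor to tube 4)/(factor to tube 1) = 62054/12.867 = 4.82 × 10^3

4.82 × 10^3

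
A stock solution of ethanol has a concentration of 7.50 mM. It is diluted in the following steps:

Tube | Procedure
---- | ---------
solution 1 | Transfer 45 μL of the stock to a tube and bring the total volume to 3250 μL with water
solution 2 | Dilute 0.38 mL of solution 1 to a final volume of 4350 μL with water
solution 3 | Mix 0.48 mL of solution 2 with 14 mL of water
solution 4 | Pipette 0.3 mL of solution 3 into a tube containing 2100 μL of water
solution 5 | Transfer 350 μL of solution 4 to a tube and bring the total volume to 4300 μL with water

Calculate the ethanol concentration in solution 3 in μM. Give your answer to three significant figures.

0.301 μM

Step 1: 45 μL brought to 3250 μL → factor 3250/45 = 72.222
Step 2: 0.38 mL brought to 4350 μL → factor 4.35/0.38 = 11.447
Step 3: 0.48 mL + 14 mL = 14.48 mL total → factor 14.48/0.48 = 30.167
Dilution factor through solution 3 = 72.222 × 11.447 × 30.167 = 24940
[solution 3] = 7.50 mM / 24940 = 0.0003007 mM = 0.301 μM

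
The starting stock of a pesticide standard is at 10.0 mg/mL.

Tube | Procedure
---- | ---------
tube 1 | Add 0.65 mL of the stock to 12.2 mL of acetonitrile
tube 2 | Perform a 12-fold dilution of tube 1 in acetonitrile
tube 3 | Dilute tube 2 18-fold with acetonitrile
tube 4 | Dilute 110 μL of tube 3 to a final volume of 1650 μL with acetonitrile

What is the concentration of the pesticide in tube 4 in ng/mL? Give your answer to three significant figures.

Step 1: 0.65 mL + 12.2 mL = 12.85 mL total → factor 12.85/0.65 = 19.769
Step 2: 12-fold → factor 12
Step 3: 18-fold → factor 18
Step 4: 110 μL brought to 1650 μL → factor 1650/110 = 15
Overall dilution factor = 19.769 × 12 × 18 × 15 = 64052
Final = 10.0 mg/mL / 64052 = 0.0001561 mg/mL = 156 ng/mL

156 ng/mL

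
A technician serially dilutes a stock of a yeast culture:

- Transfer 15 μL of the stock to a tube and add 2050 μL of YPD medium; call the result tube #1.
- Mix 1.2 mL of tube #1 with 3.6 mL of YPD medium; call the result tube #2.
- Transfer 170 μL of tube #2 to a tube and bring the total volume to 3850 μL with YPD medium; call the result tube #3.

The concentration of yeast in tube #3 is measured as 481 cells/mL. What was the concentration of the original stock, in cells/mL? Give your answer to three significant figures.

6.00 × 10^6 cells/mL

Step 1: 15 μL + 2050 μL = 2065 μL total → factor 2065/15 = 137.67
Step 2: 1.2 mL + 3.6 mL = 4.8 mL total → factor 4.8/1.2 = 4
Step 3: 170 μL brought to 3850 μL → factor 3850/170 = 22.647
Overall dilution factor = 137.67 × 4 × 22.647 = 12471
Stock = 481 cells/mL × 12471 = 6.00 × 10^6 cells/mL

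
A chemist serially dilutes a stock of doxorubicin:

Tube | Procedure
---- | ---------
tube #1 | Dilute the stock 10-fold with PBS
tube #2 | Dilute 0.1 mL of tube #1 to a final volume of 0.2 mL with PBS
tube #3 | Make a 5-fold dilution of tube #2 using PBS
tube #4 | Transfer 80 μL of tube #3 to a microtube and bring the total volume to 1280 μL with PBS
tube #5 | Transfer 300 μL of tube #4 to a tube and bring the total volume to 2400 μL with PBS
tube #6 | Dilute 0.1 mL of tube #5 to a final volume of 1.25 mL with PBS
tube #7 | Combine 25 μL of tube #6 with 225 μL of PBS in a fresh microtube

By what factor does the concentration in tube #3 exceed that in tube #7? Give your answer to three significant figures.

1.60 × 10^4

Step 1: 10-fold → factor 10
Step 2: 0.1 mL brought to 0.2 mL → factor 0.2/0.1 = 2
Step 3: 5-fold → factor 5
Step 4: 80 μL brought to 1280 μL → factor 1280/80 = 16
Step 5: 300 μL brought to 2400 μL → factor 2400/300 = 8
Step 6: 0.1 mL brought to 1.25 mL → factor 1.25/0.1 = 12.5
Step 7: 25 μL + 225 μL = 250 μL total → factor 250/25 = 10
Dilution factor to tube #3 = 100; to tube #7 = 1.6 × 10^6
[tube #3]/[tube #7] = (factor to tube #7)/(factor to tube #3) = 1.6 × 10^6/100 = 1.60 × 10^4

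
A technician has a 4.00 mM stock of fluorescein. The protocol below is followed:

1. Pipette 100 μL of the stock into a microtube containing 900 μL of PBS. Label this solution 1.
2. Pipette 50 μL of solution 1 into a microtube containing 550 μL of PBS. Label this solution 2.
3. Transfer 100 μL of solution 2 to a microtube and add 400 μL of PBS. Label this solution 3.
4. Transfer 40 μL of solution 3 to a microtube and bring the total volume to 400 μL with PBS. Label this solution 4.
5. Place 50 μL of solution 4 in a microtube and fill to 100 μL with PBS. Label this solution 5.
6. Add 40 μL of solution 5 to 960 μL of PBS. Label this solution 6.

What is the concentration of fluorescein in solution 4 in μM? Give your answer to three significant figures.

0.667 μM

Step 1: 100 μL + 900 μL = 1000 μL total → factor 1000/100 = 10
Step 2: 50 μL + 550 μL = 600 μL total → factor 600/50 = 12
Step 3: 100 μL + 400 μL = 500 μL total → factor 500/100 = 5
Step 4: 40 μL brought to 400 μL → factor 400/40 = 10
Dilution factor through solution 4 = 10 × 12 × 5 × 10 = 6000
[solution 4] = 4.00 mM / 6000 = 0.0006667 mM = 0.667 μM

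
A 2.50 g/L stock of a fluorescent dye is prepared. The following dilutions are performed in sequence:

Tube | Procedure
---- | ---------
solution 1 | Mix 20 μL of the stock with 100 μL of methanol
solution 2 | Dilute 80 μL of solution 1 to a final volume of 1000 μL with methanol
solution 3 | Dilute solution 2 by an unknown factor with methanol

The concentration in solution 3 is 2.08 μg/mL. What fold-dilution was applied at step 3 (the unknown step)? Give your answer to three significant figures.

16.0-fold

Step 1: 20 μL + 100 μL = 120 μL total → factor 120/20 = 6
Step 2: 80 μL brought to 1000 μL → factor 1000/80 = 12.5
Step 3: unknown factor x
Product of known-step factors = 75
Overall factor = 2.50 g/L / (2.08 μg/mL) = 1201.9
x = 1201.9 / 75 = 16.0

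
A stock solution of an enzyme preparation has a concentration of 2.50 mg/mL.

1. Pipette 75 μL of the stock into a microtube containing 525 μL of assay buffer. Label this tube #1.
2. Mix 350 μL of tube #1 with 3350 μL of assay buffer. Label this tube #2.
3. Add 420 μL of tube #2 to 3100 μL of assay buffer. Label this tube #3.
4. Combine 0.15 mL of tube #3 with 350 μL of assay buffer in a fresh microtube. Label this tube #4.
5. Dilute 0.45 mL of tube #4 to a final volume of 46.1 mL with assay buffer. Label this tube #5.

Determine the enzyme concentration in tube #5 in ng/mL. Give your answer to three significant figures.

10.3 ng/mL

Step 1: 75 μL + 525 μL = 600 μL total → factor 600/75 = 8
Step 2: 350 μL + 3350 μL = 3700 μL total → factor 3700/350 = 10.571
Step 3: 420 μL + 3100 μL = 3520 μL total → factor 3520/420 = 8.381
Step 4: 0.15 mL + 350 μL = 0.5 mL total → factor 0.5/0.15 = 3.3333
Step 5: 0.45 mL brought to 46.1 mL → factor 46.1/0.45 = 102.44
Overall dilution factor = 8 × 10.571 × 8.381 × 3.3333 × 102.44 = 2.4204 × 10^5
Final = 2.50 mg/mL / 2.4204 × 10^5 = 1.033 × 10^-5 mg/mL = 10.3 ng/mL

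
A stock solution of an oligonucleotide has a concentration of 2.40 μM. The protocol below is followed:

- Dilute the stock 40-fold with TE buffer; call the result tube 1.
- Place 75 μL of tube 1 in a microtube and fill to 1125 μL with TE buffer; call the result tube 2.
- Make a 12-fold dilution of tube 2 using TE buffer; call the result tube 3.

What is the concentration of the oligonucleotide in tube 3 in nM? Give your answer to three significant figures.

Step 1: 40-fold → factor 40
Step 2: 75 μL brought to 1125 μL → factor 1125/75 = 15
Step 3: 12-fold → factor 12
Overall dilution factor = 40 × 15 × 12 = 7200
Final = 2.40 μM / 7200 = 0.0003333 μM = 0.333 nM

0.333 nM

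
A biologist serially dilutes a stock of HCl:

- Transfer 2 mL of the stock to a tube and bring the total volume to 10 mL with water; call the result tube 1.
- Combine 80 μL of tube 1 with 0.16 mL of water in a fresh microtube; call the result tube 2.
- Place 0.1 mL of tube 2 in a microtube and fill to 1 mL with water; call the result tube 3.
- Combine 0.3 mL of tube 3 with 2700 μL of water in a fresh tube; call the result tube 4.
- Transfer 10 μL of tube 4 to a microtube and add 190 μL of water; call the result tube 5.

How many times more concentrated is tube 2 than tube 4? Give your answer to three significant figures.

Step 1: 2 mL brought to 10 mL → factor 10/2 = 5
Step 2: 80 μL + 0.16 mL = 240 μL total → factor 240/80 = 3
Step 3: 0.1 mL brought to 1 mL → factor 1/0.1 = 10
Step 4: 0.3 mL + 2700 μL = 3 mL total → factor 3/0.3 = 10
Dilution factor to tube 2 = 15; to tube 4 = 1500
[tube 2]/[tube 4] = (factor to tube 4)/(factor to tube 2) = 1500/15 = 100

100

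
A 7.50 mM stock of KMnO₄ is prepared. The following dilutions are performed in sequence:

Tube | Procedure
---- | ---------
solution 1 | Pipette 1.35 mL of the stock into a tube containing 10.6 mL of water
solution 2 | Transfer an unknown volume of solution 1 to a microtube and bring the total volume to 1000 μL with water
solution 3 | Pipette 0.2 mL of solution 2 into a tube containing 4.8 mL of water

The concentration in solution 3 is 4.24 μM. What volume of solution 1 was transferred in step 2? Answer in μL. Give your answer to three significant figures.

125 μL

Step 1: 1.35 mL + 10.6 mL = 11.95 mL total → factor 11.95/1.35 = 8.8519
Step 2: v brought to 1000 μL → factor = 1000 μL/v
Step 3: 0.2 mL + 4.8 mL = 5 mL total → factor 5/0.2 = 25
Product of known-step factors = 221.3
Overall factor = 7.50 mM / (4.24 μM) = 1768.9
Step-2 factor = 1768.9 / 221.3 = 7.9932
v = 1000 μL / 7.9932 = 125 μL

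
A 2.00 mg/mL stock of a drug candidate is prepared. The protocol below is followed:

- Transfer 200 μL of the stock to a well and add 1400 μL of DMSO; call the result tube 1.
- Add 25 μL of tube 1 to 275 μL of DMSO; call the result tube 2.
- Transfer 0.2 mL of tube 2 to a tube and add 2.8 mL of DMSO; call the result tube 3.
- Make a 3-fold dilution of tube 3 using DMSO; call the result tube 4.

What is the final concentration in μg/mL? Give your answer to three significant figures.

0.463 μg/mL

Step 1: 200 μL + 1400 μL = 1600 μL total → factor 1600/200 = 8
Step 2: 25 μL + 275 μL = 300 μL total → factor 300/25 = 12
Step 3: 0.2 mL + 2.8 mL = 3 mL total → factor 3/0.2 = 15
Step 4: 3-fold → factor 3
Overall dilution factor = 8 × 12 × 15 × 3 = 4320
Final = 2.00 mg/mL / 4320 = 0.0004630 mg/mL = 0.463 μg/mL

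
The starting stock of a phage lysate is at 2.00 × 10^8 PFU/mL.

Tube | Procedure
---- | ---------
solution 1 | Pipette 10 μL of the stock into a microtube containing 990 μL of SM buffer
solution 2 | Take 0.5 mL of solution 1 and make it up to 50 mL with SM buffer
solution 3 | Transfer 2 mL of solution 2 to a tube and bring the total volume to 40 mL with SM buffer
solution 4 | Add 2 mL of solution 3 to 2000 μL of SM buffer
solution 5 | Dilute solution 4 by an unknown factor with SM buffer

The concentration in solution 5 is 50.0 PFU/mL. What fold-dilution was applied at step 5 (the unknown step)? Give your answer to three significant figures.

10.0-fold

Step 1: 10 μL + 990 μL = 1000 μL total → factor 1000/10 = 100
Step 2: 0.5 mL brought to 50 mL → factor 50/0.5 = 100
Step 3: 2 mL brought to 40 mL → factor 40/2 = 20
Step 4: 2 mL + 2000 μL = 4 mL total → factor 4/2 = 2
Step 5: unknown factor x
Product of known-step factors = 4 × 10^5
Overall factor = 2.00 × 10^8 PFU/mL / (50.0 PFU/mL) = 4 × 10^6
x = 4 × 10^6 / 4 × 10^5 = 10.0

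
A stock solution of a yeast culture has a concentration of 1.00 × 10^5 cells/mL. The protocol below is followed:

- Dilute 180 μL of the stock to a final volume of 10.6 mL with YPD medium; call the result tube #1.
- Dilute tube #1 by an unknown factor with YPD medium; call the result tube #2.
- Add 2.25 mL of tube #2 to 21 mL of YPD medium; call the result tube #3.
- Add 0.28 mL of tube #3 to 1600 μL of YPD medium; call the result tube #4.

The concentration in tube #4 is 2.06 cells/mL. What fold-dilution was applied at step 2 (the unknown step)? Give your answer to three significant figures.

Step 1: 180 μL brought to 10.6 mL → factor 10600/180 = 58.889
Step 2: unknown factor x
Step 3: 2.25 mL + 21 mL = 23.25 mL total → factor 23.25/2.25 = 10.333
Step 4: 0.28 mL + 1600 μL = 1.88 mL total → factor 1.88/0.28 = 6.7143
Product of known-step factors = 4085.8
Overall factor = 1.00 × 10^5 cells/mL / (2.06 cells/mL) = 48544
x = 48544 / 4085.8 = 11.9

11.9-fold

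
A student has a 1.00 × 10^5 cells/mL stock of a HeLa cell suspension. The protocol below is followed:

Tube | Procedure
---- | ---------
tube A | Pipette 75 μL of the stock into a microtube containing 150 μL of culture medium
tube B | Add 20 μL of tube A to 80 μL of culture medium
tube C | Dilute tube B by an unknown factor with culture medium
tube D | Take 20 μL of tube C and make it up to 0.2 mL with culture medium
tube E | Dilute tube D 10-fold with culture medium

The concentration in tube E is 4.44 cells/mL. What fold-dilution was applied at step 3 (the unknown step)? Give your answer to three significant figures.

15.0-fold

Step 1: 75 μL + 150 μL = 225 μL total → factor 225/75 = 3
Step 2: 20 μL + 80 μL = 100 μL total → factor 100/20 = 5
Step 3: unknown factor x
Step 4: 20 μL brought to 0.2 mL → factor 200/20 = 10
Step 5: 10-fold → factor 10
Product of known-step factors = 1500
Overall factor = 1.00 × 10^5 cells/mL / (4.44 cells/mL) = 22523
x = 22523 / 1500 = 15.0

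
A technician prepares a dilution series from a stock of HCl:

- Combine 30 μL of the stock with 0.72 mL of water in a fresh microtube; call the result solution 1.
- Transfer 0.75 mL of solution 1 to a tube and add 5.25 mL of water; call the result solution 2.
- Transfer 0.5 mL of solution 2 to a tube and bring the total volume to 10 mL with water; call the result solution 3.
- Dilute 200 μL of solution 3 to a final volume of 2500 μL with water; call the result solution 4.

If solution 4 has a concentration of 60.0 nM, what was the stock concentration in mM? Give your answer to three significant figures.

3.00 mM

Step 1: 30 μL + 0.72 mL = 750 μL total → factor 750/30 = 25
Step 2: 0.75 mL + 5.25 mL = 6 mL total → factor 6/0.75 = 8
Step 3: 0.5 mL brought to 10 mL → factor 10/0.5 = 20
Step 4: 200 μL brought to 2500 μL → factor 2500/200 = 12.5
Overall dilution factor = 25 × 8 × 20 × 12.5 = 50000
Stock = 60.0 nM × 50000 = 3.000 × 10^6 nM = 3.00 mM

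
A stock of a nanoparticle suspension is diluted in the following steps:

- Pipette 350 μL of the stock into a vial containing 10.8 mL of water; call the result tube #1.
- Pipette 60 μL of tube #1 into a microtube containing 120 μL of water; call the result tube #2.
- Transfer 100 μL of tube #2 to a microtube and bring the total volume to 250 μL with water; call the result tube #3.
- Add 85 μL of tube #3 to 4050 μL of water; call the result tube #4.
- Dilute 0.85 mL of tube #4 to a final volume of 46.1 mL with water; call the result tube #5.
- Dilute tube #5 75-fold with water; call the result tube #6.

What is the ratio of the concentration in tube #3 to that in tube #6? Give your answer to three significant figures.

Step 1: 350 μL + 10.8 mL = 11150 μL total → factor 11150/350 = 31.857
Step 2: 60 μL + 120 μL = 180 μL total → factor 180/60 = 3
Step 3: 100 μL brought to 250 μL → factor 250/100 = 2.5
Step 4: 85 μL + 4050 μL = 4135 μL total → factor 4135/85 = 48.647
Step 5: 0.85 mL brought to 46.1 mL → factor 46.1/0.85 = 54.235
Step 6: 75-fold → factor 75
Dilution factor to tube #3 = 238.93; to tube #6 = 4.7279 × 10^7
[tube #3]/[tube #6] = (factor to tube #6)/(factor to tube #3) = 4.7279 × 10^7/238.93 = 1.98 × 10^5

1.98 × 10^5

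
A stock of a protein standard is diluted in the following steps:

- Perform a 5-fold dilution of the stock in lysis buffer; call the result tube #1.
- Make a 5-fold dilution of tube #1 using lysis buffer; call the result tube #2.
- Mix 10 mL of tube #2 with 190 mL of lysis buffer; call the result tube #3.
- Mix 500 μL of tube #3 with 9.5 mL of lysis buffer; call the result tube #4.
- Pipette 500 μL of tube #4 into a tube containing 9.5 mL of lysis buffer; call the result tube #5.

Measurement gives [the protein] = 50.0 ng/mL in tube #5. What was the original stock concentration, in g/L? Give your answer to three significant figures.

10.0 g/L

Step 1: 5-fold → factor 5
Step 2: 5-fold → factor 5
Step 3: 10 mL + 190 mL = 200 mL total → factor 200/10 = 20
Step 4: 500 μL + 9.5 mL = 10000 μL total → factor 10000/500 = 20
Step 5: 500 μL + 9.5 mL = 10000 μL total → factor 10000/500 = 20
Overall dilution factor = 5 × 5 × 20 × 20 × 20 = 2 × 10^5
Stock = 50.0 ng/mL × 2 × 10^5 = 1.000 × 10^7 ng/mL = 10.0 g/L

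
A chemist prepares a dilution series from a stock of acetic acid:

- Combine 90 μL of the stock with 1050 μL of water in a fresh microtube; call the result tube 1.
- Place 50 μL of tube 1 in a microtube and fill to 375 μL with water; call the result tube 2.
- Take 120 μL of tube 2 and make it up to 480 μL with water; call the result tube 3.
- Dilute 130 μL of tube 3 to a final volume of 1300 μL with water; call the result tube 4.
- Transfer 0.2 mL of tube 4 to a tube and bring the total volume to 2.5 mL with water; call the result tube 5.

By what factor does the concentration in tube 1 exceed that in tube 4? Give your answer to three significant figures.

300

Step 1: 90 μL + 1050 μL = 1140 μL total → factor 1140/90 = 12.667
Step 2: 50 μL brought to 375 μL → factor 375/50 = 7.5
Step 3: 120 μL brought to 480 μL → factor 480/120 = 4
Step 4: 130 μL brought to 1300 μL → factor 1300/130 = 10
Dilution factor to tube 1 = 12.667; to tube 4 = 3800
[tube 1]/[tube 4] = (factor to tube 4)/(factor to tube 1) = 3800/12.667 = 300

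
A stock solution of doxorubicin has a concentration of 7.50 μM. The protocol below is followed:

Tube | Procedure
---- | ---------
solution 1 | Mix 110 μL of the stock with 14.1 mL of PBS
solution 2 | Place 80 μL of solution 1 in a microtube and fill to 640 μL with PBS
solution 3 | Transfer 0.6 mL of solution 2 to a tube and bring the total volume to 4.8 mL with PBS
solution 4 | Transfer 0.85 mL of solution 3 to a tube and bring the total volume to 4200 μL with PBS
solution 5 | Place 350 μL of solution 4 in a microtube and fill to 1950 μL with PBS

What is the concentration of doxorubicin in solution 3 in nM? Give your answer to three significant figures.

Step 1: 110 μL + 14.1 mL = 14210 μL total → factor 14210/110 = 129.18
Step 2: 80 μL brought to 640 μL → factor 640/80 = 8
Step 3: 0.6 mL brought to 4.8 mL → factor 4.8/0.6 = 8
Dilution factor through solution 3 = 129.18 × 8 × 8 = 8267.6
[solution 3] = 7.50 μM / 8267.6 = 0.0009072 μM = 0.907 nM

0.907 nM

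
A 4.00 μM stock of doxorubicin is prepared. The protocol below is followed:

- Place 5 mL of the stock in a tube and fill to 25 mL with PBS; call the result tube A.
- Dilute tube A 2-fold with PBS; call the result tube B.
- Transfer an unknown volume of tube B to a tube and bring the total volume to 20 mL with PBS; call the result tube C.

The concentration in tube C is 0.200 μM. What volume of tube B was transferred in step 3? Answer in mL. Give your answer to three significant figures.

10.0 mL

Step 1: 5 mL brought to 25 mL → factor 25/5 = 5
Step 2: 2-fold → factor 2
Step 3: v brought to 20 mL → factor = 20 mL/v
Product of known-step factors = 10
Overall factor = 4.00 μM / (0.200 μM) = 20
Step-3 factor = 20 / 10 = 2
v = 20 mL / 2 = 10.0 mL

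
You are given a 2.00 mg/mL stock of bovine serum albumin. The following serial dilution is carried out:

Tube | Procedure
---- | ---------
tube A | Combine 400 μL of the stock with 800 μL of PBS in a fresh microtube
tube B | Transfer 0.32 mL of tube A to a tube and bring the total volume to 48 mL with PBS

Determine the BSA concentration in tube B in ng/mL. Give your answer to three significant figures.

Step 1: 400 μL + 800 μL = 1200 μL total → factor 1200/400 = 3
Step 2: 0.32 mL brought to 48 mL → factor 48/0.32 = 150
Overall dilution factor = 3 × 150 = 450
Final = 2.00 mg/mL / 450 = 0.004444 mg/mL = 4.44 × 10^3 ng/mL

4.44 × 10^3 ng/mL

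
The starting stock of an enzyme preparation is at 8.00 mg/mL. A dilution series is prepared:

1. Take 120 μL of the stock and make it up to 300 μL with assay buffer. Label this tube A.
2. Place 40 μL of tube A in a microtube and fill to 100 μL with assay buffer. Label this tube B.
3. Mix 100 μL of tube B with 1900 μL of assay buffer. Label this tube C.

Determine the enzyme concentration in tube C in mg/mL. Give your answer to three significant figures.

0.0640 mg/mL

Step 1: 120 μL brought to 300 μL → factor 300/120 = 2.5
Step 2: 40 μL brought to 100 μL → factor 100/40 = 2.5
Step 3: 100 μL + 1900 μL = 2000 μL total → factor 2000/100 = 20
Overall dilution factor = 2.5 × 2.5 × 20 = 125
Final = 8.00 mg/mL / 125 = 0.0640 mg/mL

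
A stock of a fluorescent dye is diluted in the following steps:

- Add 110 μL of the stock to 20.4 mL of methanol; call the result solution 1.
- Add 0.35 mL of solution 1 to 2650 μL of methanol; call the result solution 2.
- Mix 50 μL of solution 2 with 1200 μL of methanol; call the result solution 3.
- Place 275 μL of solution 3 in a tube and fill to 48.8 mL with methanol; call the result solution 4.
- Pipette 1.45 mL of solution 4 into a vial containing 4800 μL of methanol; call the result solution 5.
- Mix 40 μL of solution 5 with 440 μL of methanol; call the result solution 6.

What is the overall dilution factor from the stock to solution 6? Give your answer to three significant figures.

3.67 × 10^8

Step 1: 110 μL + 20.4 mL = 20510 μL total → factor 20510/110 = 186.45
Step 2: 0.35 mL + 2650 μL = 3 mL total → factor 3/0.35 = 8.5714
Step 3: 50 μL + 1200 μL = 1250 μL total → factor 1250/50 = 25
Step 4: 275 μL brought to 48.8 mL → factor 48800/275 = 177.45
Step 5: 1.45 mL + 4800 μL = 6.25 mL total → factor 6.25/1.45 = 4.3103
Step 6: 40 μL + 440 μL = 480 μL total → factor 480/40 = 12
Overall dilution factor = 186.45 × 8.5714 × 25 × 177.45 × 4.3103 × 12 = 3.6673 × 10^8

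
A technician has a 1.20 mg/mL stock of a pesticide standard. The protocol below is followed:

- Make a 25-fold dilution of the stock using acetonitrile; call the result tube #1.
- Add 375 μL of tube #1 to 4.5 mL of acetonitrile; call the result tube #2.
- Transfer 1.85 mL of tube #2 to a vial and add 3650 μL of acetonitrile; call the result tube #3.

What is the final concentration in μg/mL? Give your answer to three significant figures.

Step 1: 25-fold → factor 25
Step 2: 375 μL + 4.5 mL = 4875 μL total → factor 4875/375 = 13
Step 3: 1.85 mL + 3650 μL = 5.5 mL total → factor 5.5/1.85 = 2.973
Overall dilution factor = 25 × 13 × 2.973 = 966.22
Final = 1.20 mg/mL / 966.22 = 0.001242 mg/mL = 1.24 μg/mL

1.24 μg/mL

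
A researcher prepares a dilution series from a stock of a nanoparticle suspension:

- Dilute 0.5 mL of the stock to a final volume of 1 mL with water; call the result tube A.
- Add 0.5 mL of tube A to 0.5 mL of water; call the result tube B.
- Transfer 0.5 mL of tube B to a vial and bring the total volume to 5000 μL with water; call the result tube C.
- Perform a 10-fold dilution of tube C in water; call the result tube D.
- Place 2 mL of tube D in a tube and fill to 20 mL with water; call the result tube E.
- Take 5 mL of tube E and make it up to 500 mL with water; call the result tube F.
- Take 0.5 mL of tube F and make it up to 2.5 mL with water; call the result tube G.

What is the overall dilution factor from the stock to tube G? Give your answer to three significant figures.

2.00 × 10^6

Step 1: 0.5 mL brought to 1 mL → factor 1/0.5 = 2
Step 2: 0.5 mL + 0.5 mL = 1 mL total → factor 1/0.5 = 2
Step 3: 0.5 mL brought to 5000 μL → factor 5/0.5 = 10
Step 4: 10-fold → factor 10
Step 5: 2 mL brought to 20 mL → factor 20/2 = 10
Step 6: 5 mL brought to 500 mL → factor 500/5 = 100
Step 7: 0.5 mL brought to 2.5 mL → factor 2.5/0.5 = 5
Overall dilution factor = 2 × 2 × 10 × 10 × 10 × 100 × 5 = 2 × 10^6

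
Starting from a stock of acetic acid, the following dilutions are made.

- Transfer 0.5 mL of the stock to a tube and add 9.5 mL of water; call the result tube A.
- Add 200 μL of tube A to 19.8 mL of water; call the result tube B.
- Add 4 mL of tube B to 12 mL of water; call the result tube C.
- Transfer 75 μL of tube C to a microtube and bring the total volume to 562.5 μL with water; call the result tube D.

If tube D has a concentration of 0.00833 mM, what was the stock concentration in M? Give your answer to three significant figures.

Step 1: 0.5 mL + 9.5 mL = 10 mL total → factor 10/0.5 = 20
Step 2: 200 μL + 19.8 mL = 20000 μL total → factor 20000/200 = 100
Step 3: 4 mL + 12 mL = 16 mL total → factor 16/4 = 4
Step 4: 75 μL brought to 562.5 μL → factor 562.5/75 = 7.5
Overall dilution factor = 20 × 100 × 4 × 7.5 = 60000
Stock = 0.00833 mM × 60000 = 499.8 mM = 0.500 M

0.500 M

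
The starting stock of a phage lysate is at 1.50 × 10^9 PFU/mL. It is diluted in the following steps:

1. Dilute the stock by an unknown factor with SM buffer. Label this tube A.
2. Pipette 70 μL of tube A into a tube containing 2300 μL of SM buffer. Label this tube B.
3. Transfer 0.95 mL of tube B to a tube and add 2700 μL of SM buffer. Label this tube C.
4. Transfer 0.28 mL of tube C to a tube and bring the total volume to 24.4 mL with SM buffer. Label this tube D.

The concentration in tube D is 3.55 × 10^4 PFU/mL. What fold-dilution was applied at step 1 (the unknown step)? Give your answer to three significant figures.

3.73-fold

Step 1: unknown factor x
Step 2: 70 μL + 2300 μL = 2370 μL total → factor 2370/70 = 33.857
Step 3: 0.95 mL + 2700 μL = 3.65 mL total → factor 3.65/0.95 = 3.8421
Step 4: 0.28 mL brought to 24.4 mL → factor 24.4/0.28 = 87.143
Product of known-step factors = 11336
Overall factor = 1.50 × 10^9 PFU/mL / (3.55 × 10^4 PFU/mL) = 42254
x = 42254 / 11336 = 3.73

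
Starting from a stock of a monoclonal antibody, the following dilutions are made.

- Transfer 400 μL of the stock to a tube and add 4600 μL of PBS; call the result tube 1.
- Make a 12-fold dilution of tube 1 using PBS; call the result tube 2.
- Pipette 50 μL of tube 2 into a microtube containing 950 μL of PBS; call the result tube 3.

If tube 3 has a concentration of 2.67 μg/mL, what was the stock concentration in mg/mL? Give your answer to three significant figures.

8.01 mg/mL

Step 1: 400 μL + 4600 μL = 5000 μL total → factor 5000/400 = 12.5
Step 2: 12-fold → factor 12
Step 3: 50 μL + 950 μL = 1000 μL total → factor 1000/50 = 20
Overall dilution factor = 12.5 × 12 × 20 = 3000
Stock = 2.67 μg/mL × 3000 = 8010 μg/mL = 8.01 mg/mL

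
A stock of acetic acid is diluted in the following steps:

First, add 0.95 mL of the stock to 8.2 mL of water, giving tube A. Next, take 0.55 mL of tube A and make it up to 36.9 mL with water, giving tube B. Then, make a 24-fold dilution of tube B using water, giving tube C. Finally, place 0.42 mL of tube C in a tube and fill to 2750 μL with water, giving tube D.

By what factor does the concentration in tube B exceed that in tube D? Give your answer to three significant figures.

157

Step 1: 0.95 mL + 8.2 mL = 9.15 mL total → factor 9.15/0.95 = 9.6316
Step 2: 0.55 mL brought to 36.9 mL → factor 36.9/0.55 = 67.091
Step 3: 24-fold → factor 24
Step 4: 0.42 mL brought to 2750 μL → factor 2.75/0.42 = 6.5476
Dilution factor to tube B = 646.19; to tube D = 1.0154 × 10^5
[tube B]/[tube D] = (factor to tube D)/(factor to tube B) = 1.0154 × 10^5/646.19 = 157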